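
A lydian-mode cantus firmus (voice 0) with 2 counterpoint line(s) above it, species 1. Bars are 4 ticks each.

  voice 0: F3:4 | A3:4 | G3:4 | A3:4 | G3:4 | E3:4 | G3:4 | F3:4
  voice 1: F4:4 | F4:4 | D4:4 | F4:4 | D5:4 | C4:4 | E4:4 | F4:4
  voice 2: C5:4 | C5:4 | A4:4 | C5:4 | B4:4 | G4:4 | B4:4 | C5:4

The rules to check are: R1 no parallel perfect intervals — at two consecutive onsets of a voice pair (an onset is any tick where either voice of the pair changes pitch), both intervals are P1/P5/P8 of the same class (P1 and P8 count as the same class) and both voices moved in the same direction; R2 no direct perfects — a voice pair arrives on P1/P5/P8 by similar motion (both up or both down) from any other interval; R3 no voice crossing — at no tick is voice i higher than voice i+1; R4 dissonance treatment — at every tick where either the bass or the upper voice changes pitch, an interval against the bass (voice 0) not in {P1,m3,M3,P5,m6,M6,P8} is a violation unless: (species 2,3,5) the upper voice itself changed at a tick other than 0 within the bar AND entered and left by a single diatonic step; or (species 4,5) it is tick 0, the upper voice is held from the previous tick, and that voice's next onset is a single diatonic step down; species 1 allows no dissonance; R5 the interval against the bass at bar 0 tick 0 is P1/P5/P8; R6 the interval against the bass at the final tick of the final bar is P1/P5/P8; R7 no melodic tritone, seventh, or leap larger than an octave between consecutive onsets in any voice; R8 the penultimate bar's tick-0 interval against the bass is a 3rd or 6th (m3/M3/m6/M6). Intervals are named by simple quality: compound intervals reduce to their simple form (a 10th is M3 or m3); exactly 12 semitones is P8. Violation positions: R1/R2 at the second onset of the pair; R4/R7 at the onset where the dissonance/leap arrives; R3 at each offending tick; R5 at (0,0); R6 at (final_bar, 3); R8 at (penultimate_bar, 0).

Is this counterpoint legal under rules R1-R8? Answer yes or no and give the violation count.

No (12 violations)

bar 0: v0=F3 v1=F4 v2=C5 (P5)
bar 1: v0=A3 v1=F4 v2=C5 (m3)
bar 2: v0=G3 v1=D4 v2=A4 (M2)
bar 3: v0=A3 v1=F4 v2=C5 (m3)
bar 4: v0=G3 v1=D5 v2=B4 (M3)
bar 5: v0=E3 v1=C4 v2=G4 (m3)
bar 6: v0=G3 v1=E4 v2=B4 (M3)
bar 7: v0=F3 v1=F4 v2=C5 (P5)
  R1 @ bar2.0: F4/C5 P5 -> D4/A4 P5 similar
  R2 @ bar2.0: A3/F4 m6 -> G3/D4 P5 similar
  R4 @ bar2.0: G3/A4 M2 untreated
  R1 @ bar3.0: D4/A4 P5 -> F4/C5 P5 similar
  R3 @ bar4.0: D5 above B4
  R3 @ bar4.1: D5 above B4
  R3 @ bar4.2: D5 above B4
  R3 @ bar4.3: D5 above B4
  R2 @ bar5.0: D5/B4 m3 -> C4/G4 P5 similar
  R7 @ bar5.0: D5->C4 leap 14st
  R1 @ bar6.0: C4/G4 P5 -> E4/B4 P5 similar
  R1 @ bar7.0: E4/B4 P5 -> F4/C5 P5 similar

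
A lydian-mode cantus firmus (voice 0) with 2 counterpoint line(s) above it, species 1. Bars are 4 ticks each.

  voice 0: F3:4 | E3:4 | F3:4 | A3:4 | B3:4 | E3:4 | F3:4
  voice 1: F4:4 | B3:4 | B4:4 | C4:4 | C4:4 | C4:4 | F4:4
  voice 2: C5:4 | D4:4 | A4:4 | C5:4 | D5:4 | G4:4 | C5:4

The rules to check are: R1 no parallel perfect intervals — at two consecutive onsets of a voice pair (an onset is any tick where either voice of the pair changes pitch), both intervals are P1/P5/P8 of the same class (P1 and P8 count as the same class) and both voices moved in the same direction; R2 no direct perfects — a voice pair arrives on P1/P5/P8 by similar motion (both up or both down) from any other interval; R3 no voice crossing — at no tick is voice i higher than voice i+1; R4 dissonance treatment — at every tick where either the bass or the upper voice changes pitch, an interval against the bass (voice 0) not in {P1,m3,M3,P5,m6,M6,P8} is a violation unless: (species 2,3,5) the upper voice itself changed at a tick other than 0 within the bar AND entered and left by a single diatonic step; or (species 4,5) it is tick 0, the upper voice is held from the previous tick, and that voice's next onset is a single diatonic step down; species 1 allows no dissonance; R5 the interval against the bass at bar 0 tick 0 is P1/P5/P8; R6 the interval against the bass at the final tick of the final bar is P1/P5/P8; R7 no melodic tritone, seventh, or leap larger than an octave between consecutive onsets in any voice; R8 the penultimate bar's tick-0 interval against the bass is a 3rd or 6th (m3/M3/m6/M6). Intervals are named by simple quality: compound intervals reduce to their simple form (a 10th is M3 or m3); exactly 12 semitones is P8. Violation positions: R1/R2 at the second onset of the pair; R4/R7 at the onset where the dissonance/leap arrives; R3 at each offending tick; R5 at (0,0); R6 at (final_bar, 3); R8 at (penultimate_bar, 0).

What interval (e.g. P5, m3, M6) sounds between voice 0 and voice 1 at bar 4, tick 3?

voice 0=B3 voice 1=C4 -> m2

m2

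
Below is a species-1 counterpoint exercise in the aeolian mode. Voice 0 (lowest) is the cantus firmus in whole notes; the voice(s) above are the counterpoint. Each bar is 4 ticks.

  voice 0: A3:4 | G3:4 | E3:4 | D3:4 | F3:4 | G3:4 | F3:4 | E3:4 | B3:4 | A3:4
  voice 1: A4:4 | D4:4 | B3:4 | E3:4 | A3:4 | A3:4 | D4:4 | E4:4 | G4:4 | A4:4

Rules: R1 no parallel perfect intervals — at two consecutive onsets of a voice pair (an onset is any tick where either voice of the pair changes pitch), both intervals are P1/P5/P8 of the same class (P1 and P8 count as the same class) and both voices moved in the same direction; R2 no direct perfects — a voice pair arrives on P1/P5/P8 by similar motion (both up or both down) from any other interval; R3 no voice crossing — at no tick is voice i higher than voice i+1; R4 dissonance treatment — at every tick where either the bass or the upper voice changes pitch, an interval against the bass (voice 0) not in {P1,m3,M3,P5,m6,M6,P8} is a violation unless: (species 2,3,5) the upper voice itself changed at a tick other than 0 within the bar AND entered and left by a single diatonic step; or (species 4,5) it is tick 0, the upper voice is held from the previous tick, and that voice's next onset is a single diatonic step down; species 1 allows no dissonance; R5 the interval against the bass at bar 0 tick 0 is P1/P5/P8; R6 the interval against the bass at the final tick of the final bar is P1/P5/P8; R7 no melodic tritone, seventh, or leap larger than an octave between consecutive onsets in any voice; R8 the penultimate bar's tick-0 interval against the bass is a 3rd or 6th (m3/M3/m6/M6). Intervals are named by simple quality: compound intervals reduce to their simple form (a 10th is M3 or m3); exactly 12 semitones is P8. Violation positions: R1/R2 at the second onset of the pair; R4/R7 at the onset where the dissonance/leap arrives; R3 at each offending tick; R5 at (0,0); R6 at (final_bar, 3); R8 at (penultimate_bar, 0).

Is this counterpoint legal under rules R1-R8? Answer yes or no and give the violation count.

bar 0: v0=A3 v1=A4 (P8)
bar 1: v0=G3 v1=D4 (P5)
bar 2: v0=E3 v1=B3 (P5)
bar 3: v0=D3 v1=E3 (M2)
bar 4: v0=F3 v1=A3 (M3)
bar 5: v0=G3 v1=A3 (M2)
bar 6: v0=F3 v1=D4 (M6)
bar 7: v0=E3 v1=E4 (P8)
bar 8: v0=B3 v1=G4 (m6)
bar 9: v0=A3 v1=A4 (P8)
  R2 @ bar1.0: A3/A4 P8 -> G3/D4 P5 similar
  R1 @ bar2.0: G3/D4 P5 -> E3/B3 P5 similar
  R4 @ bar3.0: D3/E3 M2 untreated
  R4 @ bar5.0: G3/A3 M2 untreated

No (4 violations)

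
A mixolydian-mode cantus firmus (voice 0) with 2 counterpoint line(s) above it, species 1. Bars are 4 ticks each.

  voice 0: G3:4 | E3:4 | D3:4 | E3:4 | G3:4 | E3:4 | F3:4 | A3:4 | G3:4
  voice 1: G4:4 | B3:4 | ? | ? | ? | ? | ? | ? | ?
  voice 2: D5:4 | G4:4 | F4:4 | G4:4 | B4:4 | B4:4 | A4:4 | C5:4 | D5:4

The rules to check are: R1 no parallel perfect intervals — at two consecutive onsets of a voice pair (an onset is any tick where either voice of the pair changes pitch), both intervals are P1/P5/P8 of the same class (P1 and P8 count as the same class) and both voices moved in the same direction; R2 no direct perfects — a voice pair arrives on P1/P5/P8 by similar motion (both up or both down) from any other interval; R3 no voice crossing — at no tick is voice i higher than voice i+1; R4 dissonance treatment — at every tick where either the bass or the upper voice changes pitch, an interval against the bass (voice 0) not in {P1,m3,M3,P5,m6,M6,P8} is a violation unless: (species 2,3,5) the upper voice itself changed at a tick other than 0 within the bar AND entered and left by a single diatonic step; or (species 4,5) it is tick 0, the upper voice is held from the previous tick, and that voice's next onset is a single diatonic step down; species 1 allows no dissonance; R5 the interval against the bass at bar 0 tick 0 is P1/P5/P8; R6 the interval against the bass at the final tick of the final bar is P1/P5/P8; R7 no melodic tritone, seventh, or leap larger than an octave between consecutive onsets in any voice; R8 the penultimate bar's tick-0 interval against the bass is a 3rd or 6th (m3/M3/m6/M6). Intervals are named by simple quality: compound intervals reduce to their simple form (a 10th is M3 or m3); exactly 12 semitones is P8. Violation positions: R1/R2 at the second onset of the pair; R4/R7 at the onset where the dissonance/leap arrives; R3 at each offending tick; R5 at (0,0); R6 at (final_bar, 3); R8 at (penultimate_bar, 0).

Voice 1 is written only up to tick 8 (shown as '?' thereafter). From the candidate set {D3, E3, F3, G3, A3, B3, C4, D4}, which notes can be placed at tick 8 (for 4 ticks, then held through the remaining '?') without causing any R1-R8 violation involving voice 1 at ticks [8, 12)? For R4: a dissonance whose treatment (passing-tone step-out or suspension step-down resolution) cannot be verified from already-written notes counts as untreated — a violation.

D3: violates R2
E3: violates R4
F3: violates R2,R7
G3: violates R4
A3: violates R1
B3: legal
C4: violates R4
D4: legal

{B3, D4}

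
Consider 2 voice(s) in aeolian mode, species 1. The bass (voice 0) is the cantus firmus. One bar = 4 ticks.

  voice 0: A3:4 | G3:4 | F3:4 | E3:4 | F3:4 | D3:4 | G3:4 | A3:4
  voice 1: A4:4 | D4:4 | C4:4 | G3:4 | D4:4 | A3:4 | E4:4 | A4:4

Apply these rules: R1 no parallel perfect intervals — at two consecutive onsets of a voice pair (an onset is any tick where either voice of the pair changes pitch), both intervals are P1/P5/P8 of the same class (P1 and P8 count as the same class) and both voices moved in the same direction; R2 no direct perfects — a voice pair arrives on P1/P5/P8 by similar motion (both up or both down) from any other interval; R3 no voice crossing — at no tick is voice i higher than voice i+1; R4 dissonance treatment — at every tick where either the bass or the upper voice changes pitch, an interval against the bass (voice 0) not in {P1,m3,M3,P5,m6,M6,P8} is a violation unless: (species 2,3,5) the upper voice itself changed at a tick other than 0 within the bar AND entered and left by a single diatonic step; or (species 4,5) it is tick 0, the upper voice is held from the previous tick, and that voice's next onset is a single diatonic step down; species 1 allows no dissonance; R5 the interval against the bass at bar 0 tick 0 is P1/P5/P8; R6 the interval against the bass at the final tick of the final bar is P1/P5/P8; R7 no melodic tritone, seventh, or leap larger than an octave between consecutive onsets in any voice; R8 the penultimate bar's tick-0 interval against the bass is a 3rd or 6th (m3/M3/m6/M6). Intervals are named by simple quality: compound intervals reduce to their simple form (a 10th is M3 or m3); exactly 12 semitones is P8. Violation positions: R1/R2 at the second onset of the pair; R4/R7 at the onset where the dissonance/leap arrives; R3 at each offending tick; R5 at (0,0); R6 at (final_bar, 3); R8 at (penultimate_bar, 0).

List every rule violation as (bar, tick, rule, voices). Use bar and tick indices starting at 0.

bar 0: v0=A3 v1=A4 downbeat P8
bar 1: v0=G3 v1=D4 downbeat P5
bar 2: v0=F3 v1=C4 downbeat P5
bar 3: v0=E3 v1=G3 downbeat m3
bar 4: v0=F3 v1=D4 downbeat M6
bar 5: v0=D3 v1=A3 downbeat P5
bar 6: v0=G3 v1=E4 downbeat M6
bar 7: v0=A3 v1=A4 downbeat P8
  -> R2 @ bar 1 tick 0 v(0, 1): A3/A4 P8 -> G3/D4 P5 similar
  -> R1 @ bar 2 tick 0 v(0, 1): G3/D4 P5 -> F3/C4 P5 similar
  -> R2 @ bar 5 tick 0 v(0, 1): F3/D4 M6 -> D3/A3 P5 similar
  -> R2 @ bar 7 tick 0 v(0, 1): G3/E4 M6 -> A3/A4 P8 similar

(1, 0, R2, (0, 1))
(2, 0, R1, (0, 1))
(5, 0, R2, (0, 1))
(7, 0, R2, (0, 1))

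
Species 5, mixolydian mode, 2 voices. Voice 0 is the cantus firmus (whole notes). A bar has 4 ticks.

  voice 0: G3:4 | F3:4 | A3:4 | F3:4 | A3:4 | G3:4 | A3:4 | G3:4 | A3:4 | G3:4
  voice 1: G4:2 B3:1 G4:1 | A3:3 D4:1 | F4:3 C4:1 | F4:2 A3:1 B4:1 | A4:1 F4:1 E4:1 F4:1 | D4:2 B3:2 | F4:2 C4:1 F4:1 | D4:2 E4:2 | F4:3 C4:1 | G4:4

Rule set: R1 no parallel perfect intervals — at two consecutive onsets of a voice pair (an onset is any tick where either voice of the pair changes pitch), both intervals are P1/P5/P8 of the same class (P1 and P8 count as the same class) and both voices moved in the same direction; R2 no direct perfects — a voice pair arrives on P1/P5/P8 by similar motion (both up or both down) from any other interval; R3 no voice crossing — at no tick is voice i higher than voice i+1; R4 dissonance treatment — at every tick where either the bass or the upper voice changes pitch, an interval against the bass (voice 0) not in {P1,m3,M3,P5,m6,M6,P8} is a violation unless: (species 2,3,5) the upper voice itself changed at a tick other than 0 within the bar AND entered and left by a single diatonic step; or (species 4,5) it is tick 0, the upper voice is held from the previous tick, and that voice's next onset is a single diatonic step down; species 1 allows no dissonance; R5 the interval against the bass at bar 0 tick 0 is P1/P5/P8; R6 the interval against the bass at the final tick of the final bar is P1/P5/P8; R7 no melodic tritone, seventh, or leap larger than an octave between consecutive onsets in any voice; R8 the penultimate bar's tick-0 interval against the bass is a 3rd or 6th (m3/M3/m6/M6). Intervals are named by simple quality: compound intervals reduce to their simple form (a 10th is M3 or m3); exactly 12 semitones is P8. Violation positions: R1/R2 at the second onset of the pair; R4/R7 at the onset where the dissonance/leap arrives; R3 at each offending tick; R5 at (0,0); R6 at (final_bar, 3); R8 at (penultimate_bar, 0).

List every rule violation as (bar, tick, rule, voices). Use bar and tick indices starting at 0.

(1, 0, R7, (1,))
(3, 3, R4, (0, 1))
(3, 3, R7, (1,))
(5, 0, R2, (0, 1))
(6, 0, R7, (1,))
(7, 0, R2, (0, 1))

bar 0: v0=G3 v1=G4 downbeat P8
bar 1: v0=F3 v1=A3 downbeat M3
bar 2: v0=A3 v1=F4 downbeat m6
bar 3: v0=F3 v1=F4 downbeat P8
bar 4: v0=A3 v1=A4 downbeat P8
bar 5: v0=G3 v1=D4 downbeat P5
bar 6: v0=A3 v1=F4 downbeat m6
bar 7: v0=G3 v1=D4 downbeat P5
bar 8: v0=A3 v1=F4 downbeat m6
bar 9: v0=G3 v1=G4 downbeat P8
  -> R7 @ bar 1 tick 0 v(1,): G4->A3 leap 10st
  -> R4 @ bar 3 tick 3 v(0, 1): F3/B4 TT untreated
  -> R7 @ bar 3 tick 3 v(1,): A3->B4 leap 14st
  -> R2 @ bar 5 tick 0 v(0, 1): A3/F4 m6 -> G3/D4 P5 similar
  -> R7 @ bar 6 tick 0 v(1,): B3->F4 leap 6st
  -> R2 @ bar 7 tick 0 v(0, 1): A3/F4 m6 -> G3/D4 P5 similar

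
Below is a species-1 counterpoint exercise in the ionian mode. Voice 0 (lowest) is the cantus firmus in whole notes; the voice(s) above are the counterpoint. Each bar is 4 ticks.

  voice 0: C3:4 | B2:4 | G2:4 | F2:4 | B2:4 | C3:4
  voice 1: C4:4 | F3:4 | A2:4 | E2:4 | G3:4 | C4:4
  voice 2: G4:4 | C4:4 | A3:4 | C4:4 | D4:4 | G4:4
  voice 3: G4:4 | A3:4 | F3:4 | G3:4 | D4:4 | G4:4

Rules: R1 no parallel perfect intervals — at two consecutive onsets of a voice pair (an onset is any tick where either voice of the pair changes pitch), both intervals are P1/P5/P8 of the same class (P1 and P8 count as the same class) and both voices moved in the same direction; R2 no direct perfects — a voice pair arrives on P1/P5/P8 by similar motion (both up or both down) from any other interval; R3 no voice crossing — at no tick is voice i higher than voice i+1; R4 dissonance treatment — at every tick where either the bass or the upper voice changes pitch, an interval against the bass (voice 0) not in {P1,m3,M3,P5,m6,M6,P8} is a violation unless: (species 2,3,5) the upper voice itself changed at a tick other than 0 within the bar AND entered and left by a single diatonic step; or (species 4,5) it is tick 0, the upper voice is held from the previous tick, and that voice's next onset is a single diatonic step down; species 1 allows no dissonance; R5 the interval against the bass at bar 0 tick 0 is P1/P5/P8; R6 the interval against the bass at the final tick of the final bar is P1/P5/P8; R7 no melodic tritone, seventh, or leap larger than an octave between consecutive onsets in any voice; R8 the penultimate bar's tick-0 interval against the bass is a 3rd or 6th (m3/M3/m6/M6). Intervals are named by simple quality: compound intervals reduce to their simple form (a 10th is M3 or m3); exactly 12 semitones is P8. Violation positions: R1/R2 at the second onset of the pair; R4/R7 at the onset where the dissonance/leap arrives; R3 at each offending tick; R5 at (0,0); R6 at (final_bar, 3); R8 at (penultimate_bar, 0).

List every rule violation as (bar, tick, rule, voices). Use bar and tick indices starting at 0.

(1, 0, R1, (1, 2))
(1, 0, R3, (2, 3))
(1, 0, R4, (0, 1))
(1, 0, R4, (0, 2))
(1, 0, R4, (0, 3))
(1, 0, R7, (3,))
(1, 1, R3, (2, 3))
(1, 2, R3, (2, 3))
(1, 3, R3, (2, 3))
(2, 0, R2, (1, 2))
(2, 0, R3, (2, 3))
(2, 0, R4, (0, 1))
(2, 0, R4, (0, 2))
(2, 0, R4, (0, 3))
(2, 1, R3, (2, 3))
(2, 2, R3, (2, 3))
(2, 3, R3, (2, 3))
(3, 0, R3, (0, 1))
(3, 0, R3, (2, 3))
(3, 0, R4, (0, 1))
(3, 0, R4, (0, 3))
(3, 1, R3, (0, 1))
(3, 1, R3, (2, 3))
(3, 2, R3, (0, 1))
(3, 2, R3, (2, 3))
(3, 3, R3, (0, 1))
(3, 3, R3, (2, 3))
(4, 0, R2, (1, 2))
(4, 0, R2, (1, 3))
(4, 0, R2, (2, 3))
(4, 0, R7, (0,))
(4, 0, R7, (1,))
(5, 0, R1, (1, 2))
(5, 0, R1, (1, 3))
(5, 0, R1, (2, 3))
(5, 0, R2, (0, 1))
(5, 0, R2, (0, 2))
(5, 0, R2, (0, 3))

bar 0: v0=C3 v1=C4 v2=G4 v3=G4 downbeat P5
bar 1: v0=B2 v1=F3 v2=C4 v3=A3 downbeat m7
bar 2: v0=G2 v1=A2 v2=A3 v3=F3 downbeat m7
bar 3: v0=F2 v1=E2 v2=C4 v3=G3 downbeat M2
bar 4: v0=B2 v1=G3 v2=D4 v3=D4 downbeat m3
bar 5: v0=C3 v1=C4 v2=G4 v3=G4 downbeat P5
  -> R1 @ bar 1 tick 0 v(1, 2): C4/G4 P5 -> F3/C4 P5 similar
  -> R3 @ bar 1 tick 0 v(2, 3): C4 above A3
  -> R4 @ bar 1 tick 0 v(0, 1): B2/F3 TT untreated
  -> R4 @ bar 1 tick 0 v(0, 2): B2/C4 m2 untreated
  -> R4 @ bar 1 tick 0 v(0, 3): B2/A3 m7 untreated
  -> R7 @ bar 1 tick 0 v(3,): G4->A3 leap 10st
  -> R3 @ bar 1 tick 1 v(2, 3): C4 above A3
  -> R3 @ bar 1 tick 2 v(2, 3): C4 above A3
  -> R3 @ bar 1 tick 3 v(2, 3): C4 above A3
  -> R2 @ bar 2 tick 0 v(1, 2): F3/C4 P5 -> A2/A3 P8 similar
  -> R3 @ bar 2 tick 0 v(2, 3): A3 above F3
  -> R4 @ bar 2 tick 0 v(0, 1): G2/A2 M2 untreated
  -> R4 @ bar 2 tick 0 v(0, 2): G2/A3 M2 untreated
  -> R4 @ bar 2 tick 0 v(0, 3): G2/F3 m7 untreated
  -> R3 @ bar 2 tick 1 v(2, 3): A3 above F3
  -> R3 @ bar 2 tick 2 v(2, 3): A3 above F3
  -> R3 @ bar 2 tick 3 v(2, 3): A3 above F3
  -> R3 @ bar 3 tick 0 v(0, 1): F2 above E2
  -> R3 @ bar 3 tick 0 v(2, 3): C4 above G3
  -> R4 @ bar 3 tick 0 v(0, 1): F2/E2 m2 untreated
  -> R4 @ bar 3 tick 0 v(0, 3): F2/G3 M2 untreated
  -> R3 @ bar 3 tick 1 v(0, 1): F2 above E2
  -> R3 @ bar 3 tick 1 v(2, 3): C4 above G3
  -> R3 @ bar 3 tick 2 v(0, 1): F2 above E2
  -> R3 @ bar 3 tick 2 v(2, 3): C4 above G3
  -> R3 @ bar 3 tick 3 v(0, 1): F2 above E2
  -> R3 @ bar 3 tick 3 v(2, 3): C4 above G3
  -> R2 @ bar 4 tick 0 v(1, 2): E2/C4 m6 -> G3/D4 P5 similar
  -> R2 @ bar 4 tick 0 v(1, 3): E2/G3 m3 -> G3/D4 P5 similar
  -> R2 @ bar 4 tick 0 v(2, 3): C4/G3 P4 -> D4/D4 P1 similar
  -> R7 @ bar 4 tick 0 v(0,): F2->B2 leap 6st
  -> R7 @ bar 4 tick 0 v(1,): E2->G3 leap 15st
  -> R1 @ bar 5 tick 0 v(1, 2): G3/D4 P5 -> C4/G4 P5 similar
  -> R1 @ bar 5 tick 0 v(1, 3): G3/D4 P5 -> C4/G4 P5 similar
  -> R1 @ bar 5 tick 0 v(2, 3): D4/D4 P1 -> G4/G4 P1 similar
  -> R2 @ bar 5 tick 0 v(0, 1): B2/G3 m6 -> C3/C4 P8 similar
  -> R2 @ bar 5 tick 0 v(0, 2): B2/D4 m3 -> C3/G4 P5 similar
  -> R2 @ bar 5 tick 0 v(0, 3): B2/D4 m3 -> C3/G4 P5 similar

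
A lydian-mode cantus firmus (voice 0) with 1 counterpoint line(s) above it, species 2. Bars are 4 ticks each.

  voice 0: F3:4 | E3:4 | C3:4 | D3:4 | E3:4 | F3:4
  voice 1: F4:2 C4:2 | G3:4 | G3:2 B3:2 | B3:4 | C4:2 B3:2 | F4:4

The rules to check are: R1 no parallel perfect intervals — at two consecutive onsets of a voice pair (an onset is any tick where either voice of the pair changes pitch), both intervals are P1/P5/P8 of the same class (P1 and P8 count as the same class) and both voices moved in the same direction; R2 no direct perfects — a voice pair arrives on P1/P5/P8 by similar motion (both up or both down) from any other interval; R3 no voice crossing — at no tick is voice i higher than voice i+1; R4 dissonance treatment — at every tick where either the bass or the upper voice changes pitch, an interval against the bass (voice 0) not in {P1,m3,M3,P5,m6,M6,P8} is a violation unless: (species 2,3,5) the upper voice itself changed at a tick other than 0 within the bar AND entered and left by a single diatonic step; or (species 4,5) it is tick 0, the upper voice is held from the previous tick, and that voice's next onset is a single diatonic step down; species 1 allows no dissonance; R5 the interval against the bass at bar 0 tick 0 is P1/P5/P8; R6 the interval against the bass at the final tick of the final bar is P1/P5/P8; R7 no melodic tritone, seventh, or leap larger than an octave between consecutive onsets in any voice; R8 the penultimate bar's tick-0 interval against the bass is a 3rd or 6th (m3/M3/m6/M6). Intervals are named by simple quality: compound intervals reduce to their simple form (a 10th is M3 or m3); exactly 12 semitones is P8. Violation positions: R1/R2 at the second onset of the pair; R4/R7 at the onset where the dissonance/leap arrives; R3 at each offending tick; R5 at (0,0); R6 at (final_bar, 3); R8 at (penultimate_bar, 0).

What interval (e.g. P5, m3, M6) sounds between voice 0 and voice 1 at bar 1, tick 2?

m3

voice 0=E3 voice 1=G3 -> m3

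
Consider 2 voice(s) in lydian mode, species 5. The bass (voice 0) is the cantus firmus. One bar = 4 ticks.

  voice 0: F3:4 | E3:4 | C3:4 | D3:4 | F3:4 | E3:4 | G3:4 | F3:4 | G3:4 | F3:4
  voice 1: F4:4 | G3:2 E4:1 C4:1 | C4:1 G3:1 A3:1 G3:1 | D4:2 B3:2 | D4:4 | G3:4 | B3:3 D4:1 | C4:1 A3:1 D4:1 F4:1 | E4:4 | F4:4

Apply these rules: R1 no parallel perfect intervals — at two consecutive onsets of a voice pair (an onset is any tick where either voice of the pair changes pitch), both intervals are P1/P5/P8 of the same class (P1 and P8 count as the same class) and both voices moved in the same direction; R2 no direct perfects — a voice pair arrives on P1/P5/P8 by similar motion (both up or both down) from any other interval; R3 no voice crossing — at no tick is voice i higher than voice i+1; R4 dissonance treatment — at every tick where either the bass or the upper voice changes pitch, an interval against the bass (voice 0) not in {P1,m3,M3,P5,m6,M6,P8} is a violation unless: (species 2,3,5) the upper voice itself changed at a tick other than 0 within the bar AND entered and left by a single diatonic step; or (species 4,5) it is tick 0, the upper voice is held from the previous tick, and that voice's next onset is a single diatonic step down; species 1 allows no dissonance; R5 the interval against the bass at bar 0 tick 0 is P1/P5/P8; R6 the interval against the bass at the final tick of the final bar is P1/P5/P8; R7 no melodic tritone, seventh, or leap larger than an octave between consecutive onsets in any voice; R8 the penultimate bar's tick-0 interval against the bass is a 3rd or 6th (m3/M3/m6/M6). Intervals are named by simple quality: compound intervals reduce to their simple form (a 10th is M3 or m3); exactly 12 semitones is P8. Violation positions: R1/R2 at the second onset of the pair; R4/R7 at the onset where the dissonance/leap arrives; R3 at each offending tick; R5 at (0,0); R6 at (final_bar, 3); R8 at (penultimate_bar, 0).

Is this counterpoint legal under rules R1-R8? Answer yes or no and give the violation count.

bar 0: v0=F3 v1=F4 (P8)
bar 1: v0=E3 v1=G3 (m3)
bar 2: v0=C3 v1=C4 (P8)
bar 3: v0=D3 v1=D4 (P8)
bar 4: v0=F3 v1=D4 (M6)
bar 5: v0=E3 v1=G3 (m3)
bar 6: v0=G3 v1=B3 (M3)
bar 7: v0=F3 v1=C4 (P5)
bar 8: v0=G3 v1=E4 (M6)
bar 9: v0=F3 v1=F4 (P8)
  R7 @ bar1.0: F4->G3 leap 10st
  R2 @ bar3.0: C3/G3 P5 -> D3/D4 P8 similar
  R1 @ bar7.0: G3/D4 P5 -> F3/C4 P5 similar

No (3 violations)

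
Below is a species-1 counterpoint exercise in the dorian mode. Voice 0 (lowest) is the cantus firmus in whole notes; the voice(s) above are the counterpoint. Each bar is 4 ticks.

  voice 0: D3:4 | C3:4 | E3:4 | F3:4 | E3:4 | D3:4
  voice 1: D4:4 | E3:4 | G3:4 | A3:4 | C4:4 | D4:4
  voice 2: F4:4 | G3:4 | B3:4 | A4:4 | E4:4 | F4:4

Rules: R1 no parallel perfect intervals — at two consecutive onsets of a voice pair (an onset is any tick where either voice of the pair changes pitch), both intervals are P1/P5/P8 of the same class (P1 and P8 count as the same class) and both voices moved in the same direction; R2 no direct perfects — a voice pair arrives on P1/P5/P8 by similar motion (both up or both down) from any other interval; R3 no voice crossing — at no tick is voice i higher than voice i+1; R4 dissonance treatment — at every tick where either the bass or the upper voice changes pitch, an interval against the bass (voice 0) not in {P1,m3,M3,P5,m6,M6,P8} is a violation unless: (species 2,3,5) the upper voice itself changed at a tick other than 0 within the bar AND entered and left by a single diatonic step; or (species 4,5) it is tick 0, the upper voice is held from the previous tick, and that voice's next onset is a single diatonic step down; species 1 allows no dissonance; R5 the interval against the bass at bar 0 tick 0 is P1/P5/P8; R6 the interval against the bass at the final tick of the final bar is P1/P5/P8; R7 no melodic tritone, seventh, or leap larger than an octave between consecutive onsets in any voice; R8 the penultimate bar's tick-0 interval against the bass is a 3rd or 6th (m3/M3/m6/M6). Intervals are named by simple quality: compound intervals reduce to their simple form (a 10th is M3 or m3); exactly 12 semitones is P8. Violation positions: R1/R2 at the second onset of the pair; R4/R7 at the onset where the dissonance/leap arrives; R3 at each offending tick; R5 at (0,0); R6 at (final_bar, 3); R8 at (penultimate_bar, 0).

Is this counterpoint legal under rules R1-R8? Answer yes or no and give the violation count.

No (10 violations)

bar 0: v0=D3 v1=D4 v2=F4 (m3)
bar 1: v0=C3 v1=E3 v2=G3 (P5)
bar 2: v0=E3 v1=G3 v2=B3 (P5)
bar 3: v0=F3 v1=A3 v2=A4 (M3)
bar 4: v0=E3 v1=C4 v2=E4 (P8)
bar 5: v0=D3 v1=D4 v2=F4 (m3)
  R5 @ bar0.0: opens on m3
  R2 @ bar1.0: D3/F4 m3 -> C3/G3 P5 similar
  R7 @ bar1.0: D4->E3 leap 10st
  R7 @ bar1.0: F4->G3 leap 10st
  R1 @ bar2.0: C3/G3 P5 -> E3/B3 P5 similar
  R2 @ bar3.0: G3/B3 M3 -> A3/A4 P8 similar
  R7 @ bar3.0: B3->A4 leap 10st
  R2 @ bar4.0: F3/A4 M3 -> E3/E4 P8 similar
  R8 @ bar4.0: penult P8 not 3rd/6th
  R6 @ bar5.3: closes on m3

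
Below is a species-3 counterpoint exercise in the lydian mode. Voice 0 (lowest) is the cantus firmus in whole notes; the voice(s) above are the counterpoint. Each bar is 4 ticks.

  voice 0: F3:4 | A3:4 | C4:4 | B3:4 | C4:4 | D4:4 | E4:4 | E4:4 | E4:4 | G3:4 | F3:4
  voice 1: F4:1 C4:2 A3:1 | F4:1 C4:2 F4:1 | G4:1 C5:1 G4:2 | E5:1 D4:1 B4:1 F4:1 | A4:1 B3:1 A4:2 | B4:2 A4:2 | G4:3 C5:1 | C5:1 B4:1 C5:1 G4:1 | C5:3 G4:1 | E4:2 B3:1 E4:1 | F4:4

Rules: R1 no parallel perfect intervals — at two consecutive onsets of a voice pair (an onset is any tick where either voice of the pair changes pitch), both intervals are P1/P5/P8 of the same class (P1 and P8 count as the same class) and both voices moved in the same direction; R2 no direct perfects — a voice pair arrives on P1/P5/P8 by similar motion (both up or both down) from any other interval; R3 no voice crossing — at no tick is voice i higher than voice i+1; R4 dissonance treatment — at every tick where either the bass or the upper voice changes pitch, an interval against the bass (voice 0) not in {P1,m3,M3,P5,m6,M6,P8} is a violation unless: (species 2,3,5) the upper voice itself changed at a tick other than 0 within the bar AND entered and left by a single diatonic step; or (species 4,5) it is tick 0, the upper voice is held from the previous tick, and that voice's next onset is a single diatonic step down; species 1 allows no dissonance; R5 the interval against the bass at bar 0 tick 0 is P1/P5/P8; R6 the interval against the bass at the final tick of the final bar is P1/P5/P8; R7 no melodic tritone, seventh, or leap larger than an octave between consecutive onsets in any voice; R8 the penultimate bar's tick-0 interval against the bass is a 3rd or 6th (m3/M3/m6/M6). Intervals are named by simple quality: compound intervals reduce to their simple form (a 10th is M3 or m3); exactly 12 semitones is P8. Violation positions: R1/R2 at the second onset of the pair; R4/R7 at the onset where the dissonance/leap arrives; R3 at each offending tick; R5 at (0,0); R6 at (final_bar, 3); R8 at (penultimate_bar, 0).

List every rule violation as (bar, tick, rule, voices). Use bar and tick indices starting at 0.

(2, 0, R2, (0, 1))
(3, 0, R4, (0, 1))
(3, 1, R7, (1,))
(3, 3, R4, (0, 1))
(3, 3, R7, (1,))
(4, 1, R3, (0, 1))
(4, 1, R4, (0, 1))
(4, 1, R7, (1,))
(4, 2, R7, (1,))

bar 0: v0=F3 v1=F4 downbeat P8
bar 1: v0=A3 v1=F4 downbeat m6
bar 2: v0=C4 v1=G4 downbeat P5
bar 3: v0=B3 v1=E5 downbeat P4
bar 4: v0=C4 v1=A4 downbeat M6
bar 5: v0=D4 v1=B4 downbeat M6
bar 6: v0=E4 v1=G4 downbeat m3
bar 7: v0=E4 v1=C5 downbeat m6
bar 8: v0=E4 v1=C5 downbeat m6
bar 9: v0=G3 v1=E4 downbeat M6
bar 10: v0=F3 v1=F4 downbeat P8
  -> R2 @ bar 2 tick 0 v(0, 1): A3/F4 m6 -> C4/G4 P5 similar
  -> R4 @ bar 3 tick 0 v(0, 1): B3/E5 P4 untreated
  -> R7 @ bar 3 tick 1 v(1,): E5->D4 leap 14st
  -> R4 @ bar 3 tick 3 v(0, 1): B3/F4 TT untreated
  -> R7 @ bar 3 tick 3 v(1,): B4->F4 leap 6st
  -> R3 @ bar 4 tick 1 v(0, 1): C4 above B3
  -> R4 @ bar 4 tick 1 v(0, 1): C4/B3 m2 untreated
  -> R7 @ bar 4 tick 1 v(1,): A4->B3 leap 10st
  -> R7 @ bar 4 tick 2 v(1,): B3->A4 leap 10st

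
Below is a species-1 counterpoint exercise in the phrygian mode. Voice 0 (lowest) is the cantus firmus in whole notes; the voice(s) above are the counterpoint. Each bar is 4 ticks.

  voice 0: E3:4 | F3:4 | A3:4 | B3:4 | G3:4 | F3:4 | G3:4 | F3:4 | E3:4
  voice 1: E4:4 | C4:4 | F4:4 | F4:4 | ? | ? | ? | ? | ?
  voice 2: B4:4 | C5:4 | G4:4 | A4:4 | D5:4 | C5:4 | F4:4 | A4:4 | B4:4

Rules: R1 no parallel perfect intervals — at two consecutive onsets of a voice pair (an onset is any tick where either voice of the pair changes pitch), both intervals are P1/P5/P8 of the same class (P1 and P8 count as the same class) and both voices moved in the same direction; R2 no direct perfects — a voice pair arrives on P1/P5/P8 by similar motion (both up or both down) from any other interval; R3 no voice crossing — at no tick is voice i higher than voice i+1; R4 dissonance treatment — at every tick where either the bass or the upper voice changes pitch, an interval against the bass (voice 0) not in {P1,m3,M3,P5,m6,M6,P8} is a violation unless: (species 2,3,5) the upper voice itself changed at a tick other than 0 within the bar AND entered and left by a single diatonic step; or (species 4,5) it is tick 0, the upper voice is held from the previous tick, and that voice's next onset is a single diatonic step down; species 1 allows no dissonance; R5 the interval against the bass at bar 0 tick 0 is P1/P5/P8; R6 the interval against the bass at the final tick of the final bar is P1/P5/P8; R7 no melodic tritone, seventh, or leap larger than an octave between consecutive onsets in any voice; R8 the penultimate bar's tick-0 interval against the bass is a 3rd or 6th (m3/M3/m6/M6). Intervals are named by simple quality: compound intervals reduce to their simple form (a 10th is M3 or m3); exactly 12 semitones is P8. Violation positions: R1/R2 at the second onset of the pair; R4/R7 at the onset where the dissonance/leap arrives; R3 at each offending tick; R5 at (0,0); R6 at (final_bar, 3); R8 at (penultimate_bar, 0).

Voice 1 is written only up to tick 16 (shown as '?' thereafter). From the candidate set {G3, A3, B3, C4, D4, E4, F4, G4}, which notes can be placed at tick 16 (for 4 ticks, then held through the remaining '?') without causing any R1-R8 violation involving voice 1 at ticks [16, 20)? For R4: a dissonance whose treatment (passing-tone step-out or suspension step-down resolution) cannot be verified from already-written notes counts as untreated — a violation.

{E4}

G3: violates R2,R7
A3: violates R4
B3: violates R7
C4: violates R4
D4: violates R2
E4: legal
F4: violates R4
G4: violates R2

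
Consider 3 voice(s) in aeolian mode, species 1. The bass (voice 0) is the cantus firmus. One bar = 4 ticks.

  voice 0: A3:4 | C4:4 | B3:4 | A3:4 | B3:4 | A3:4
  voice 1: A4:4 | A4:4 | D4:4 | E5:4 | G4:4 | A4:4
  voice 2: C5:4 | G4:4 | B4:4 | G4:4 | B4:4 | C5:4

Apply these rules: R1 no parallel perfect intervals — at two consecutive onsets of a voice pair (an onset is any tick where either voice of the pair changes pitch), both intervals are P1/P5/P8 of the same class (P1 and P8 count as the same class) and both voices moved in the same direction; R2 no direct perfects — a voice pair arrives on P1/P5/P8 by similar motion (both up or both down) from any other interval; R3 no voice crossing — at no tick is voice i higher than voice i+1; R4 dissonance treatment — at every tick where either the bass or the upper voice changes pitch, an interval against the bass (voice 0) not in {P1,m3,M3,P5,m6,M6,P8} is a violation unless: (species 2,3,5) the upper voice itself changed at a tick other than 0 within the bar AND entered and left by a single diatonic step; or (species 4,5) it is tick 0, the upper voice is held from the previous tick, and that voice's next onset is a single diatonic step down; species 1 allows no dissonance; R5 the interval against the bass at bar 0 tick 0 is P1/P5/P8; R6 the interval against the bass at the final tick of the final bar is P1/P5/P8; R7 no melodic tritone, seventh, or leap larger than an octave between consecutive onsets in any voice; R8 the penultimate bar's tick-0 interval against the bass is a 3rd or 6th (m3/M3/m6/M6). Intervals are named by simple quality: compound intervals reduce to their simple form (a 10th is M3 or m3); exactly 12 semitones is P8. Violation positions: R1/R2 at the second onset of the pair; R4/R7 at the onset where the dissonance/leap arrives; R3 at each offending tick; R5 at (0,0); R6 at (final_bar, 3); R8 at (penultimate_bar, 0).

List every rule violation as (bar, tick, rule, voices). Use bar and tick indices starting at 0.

(0, 0, R5, (0, 2))
(1, 0, R3, (1, 2))
(1, 1, R3, (1, 2))
(1, 2, R3, (1, 2))
(1, 3, R3, (1, 2))
(3, 0, R3, (1, 2))
(3, 0, R4, (0, 2))
(3, 0, R7, (1,))
(3, 1, R3, (1, 2))
(3, 2, R3, (1, 2))
(3, 3, R3, (1, 2))
(4, 0, R2, (0, 2))
(4, 0, R8, (0, 2))
(5, 3, R6, (0, 2))

bar 0: v0=A3 v1=A4 v2=C5 downbeat m3
bar 1: v0=C4 v1=A4 v2=G4 downbeat P5
bar 2: v0=B3 v1=D4 v2=B4 downbeat P8
bar 3: v0=A3 v1=E5 v2=G4 downbeat m7
bar 4: v0=B3 v1=G4 v2=B4 downbeat P8
bar 5: v0=A3 v1=A4 v2=C5 downbeat m3
  -> R5 @ bar 0 tick 0 v(0, 2): opens on m3
  -> R3 @ bar 1 tick 0 v(1, 2): A4 above G4
  -> R3 @ bar 1 tick 1 v(1, 2): A4 above G4
  -> R3 @ bar 1 tick 2 v(1, 2): A4 above G4
  -> R3 @ bar 1 tick 3 v(1, 2): A4 above G4
  -> R3 @ bar 3 tick 0 v(1, 2): E5 above G4
  -> R4 @ bar 3 tick 0 v(0, 2): A3/G4 m7 untreated
  -> R7 @ bar 3 tick 0 v(1,): D4->E5 leap 14st
  -> R3 @ bar 3 tick 1 v(1, 2): E5 above G4
  -> R3 @ bar 3 tick 2 v(1, 2): E5 above G4
  -> R3 @ bar 3 tick 3 v(1, 2): E5 above G4
  -> R2 @ bar 4 tick 0 v(0, 2): A3/G4 m7 -> B3/B4 P8 similar
  -> R8 @ bar 4 tick 0 v(0, 2): penult P8 not 3rd/6th
  -> R6 @ bar 5 tick 3 v(0, 2): closes on m3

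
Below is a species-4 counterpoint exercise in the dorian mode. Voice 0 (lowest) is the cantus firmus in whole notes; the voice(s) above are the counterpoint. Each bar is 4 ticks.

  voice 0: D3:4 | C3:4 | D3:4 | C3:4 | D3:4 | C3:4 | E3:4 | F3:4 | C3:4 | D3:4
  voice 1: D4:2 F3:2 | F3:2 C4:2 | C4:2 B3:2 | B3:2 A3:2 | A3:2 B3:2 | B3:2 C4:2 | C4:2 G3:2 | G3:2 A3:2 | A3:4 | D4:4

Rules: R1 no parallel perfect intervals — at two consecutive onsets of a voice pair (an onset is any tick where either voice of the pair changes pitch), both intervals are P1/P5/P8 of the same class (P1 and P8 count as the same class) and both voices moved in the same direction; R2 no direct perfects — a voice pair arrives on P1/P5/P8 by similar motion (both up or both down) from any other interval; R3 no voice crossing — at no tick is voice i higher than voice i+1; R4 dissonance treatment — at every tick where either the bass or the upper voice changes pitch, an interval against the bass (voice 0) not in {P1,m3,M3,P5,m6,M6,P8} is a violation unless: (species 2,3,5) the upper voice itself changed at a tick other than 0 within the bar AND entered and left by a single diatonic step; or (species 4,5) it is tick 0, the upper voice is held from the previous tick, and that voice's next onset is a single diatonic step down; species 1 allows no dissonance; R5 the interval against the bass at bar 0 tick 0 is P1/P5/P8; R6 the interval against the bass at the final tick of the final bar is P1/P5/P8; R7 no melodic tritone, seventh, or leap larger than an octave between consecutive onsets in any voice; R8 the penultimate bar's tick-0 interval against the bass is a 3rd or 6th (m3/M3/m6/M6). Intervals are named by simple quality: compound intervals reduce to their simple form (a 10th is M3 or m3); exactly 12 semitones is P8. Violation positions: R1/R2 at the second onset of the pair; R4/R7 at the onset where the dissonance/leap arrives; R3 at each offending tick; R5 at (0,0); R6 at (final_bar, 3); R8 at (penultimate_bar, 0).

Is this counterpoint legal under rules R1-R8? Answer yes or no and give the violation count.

No (4 violations)

bar 0: v0=D3 v1=D4 (P8)
bar 1: v0=C3 v1=F3 (P4)
bar 2: v0=D3 v1=C4 (m7)
bar 3: v0=C3 v1=B3 (M7)
bar 4: v0=D3 v1=A3 (P5)
bar 5: v0=C3 v1=B3 (M7)
bar 6: v0=E3 v1=C4 (m6)
bar 7: v0=F3 v1=G3 (M2)
bar 8: v0=C3 v1=A3 (M6)
bar 9: v0=D3 v1=D4 (P8)
  R4 @ bar1.0: C3/F3 P4 untreated
  R4 @ bar5.0: C3/B3 M7 untreated
  R4 @ bar7.0: F3/G3 M2 untreated
  R2 @ bar9.0: C3/A3 M6 -> D3/D4 P8 similar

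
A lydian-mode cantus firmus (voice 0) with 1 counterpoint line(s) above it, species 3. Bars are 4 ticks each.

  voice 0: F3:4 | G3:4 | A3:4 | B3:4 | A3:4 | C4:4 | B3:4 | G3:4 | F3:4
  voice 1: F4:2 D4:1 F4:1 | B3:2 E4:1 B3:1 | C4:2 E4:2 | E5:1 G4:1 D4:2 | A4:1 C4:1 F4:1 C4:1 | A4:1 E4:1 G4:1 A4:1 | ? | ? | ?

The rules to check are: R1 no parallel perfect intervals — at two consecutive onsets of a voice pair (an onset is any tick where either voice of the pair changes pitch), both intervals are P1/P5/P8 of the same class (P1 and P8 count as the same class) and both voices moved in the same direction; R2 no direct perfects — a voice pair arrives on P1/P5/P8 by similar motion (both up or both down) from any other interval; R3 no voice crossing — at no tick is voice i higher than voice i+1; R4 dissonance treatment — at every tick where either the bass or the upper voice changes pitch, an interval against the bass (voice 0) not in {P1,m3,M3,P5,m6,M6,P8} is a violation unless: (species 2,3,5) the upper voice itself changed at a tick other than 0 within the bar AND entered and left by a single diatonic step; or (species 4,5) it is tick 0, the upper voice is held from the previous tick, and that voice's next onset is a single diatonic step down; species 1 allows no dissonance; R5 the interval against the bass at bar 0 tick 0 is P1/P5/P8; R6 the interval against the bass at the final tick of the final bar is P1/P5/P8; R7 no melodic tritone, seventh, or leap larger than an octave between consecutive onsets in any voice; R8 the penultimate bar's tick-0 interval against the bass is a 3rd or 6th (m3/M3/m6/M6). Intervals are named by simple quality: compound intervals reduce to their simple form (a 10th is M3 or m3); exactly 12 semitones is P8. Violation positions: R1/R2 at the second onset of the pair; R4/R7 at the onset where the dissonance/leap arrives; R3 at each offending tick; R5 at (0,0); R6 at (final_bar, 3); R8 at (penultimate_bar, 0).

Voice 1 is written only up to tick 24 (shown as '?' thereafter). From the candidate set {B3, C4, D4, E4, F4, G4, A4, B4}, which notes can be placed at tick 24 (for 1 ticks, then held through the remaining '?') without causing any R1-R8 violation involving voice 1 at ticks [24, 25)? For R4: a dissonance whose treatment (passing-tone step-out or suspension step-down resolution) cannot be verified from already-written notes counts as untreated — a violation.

B3: violates R2,R7
C4: violates R4
D4: legal
E4: violates R4
F4: violates R4
G4: legal
A4: violates R4
B4: legal

{B4, D4, G4}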